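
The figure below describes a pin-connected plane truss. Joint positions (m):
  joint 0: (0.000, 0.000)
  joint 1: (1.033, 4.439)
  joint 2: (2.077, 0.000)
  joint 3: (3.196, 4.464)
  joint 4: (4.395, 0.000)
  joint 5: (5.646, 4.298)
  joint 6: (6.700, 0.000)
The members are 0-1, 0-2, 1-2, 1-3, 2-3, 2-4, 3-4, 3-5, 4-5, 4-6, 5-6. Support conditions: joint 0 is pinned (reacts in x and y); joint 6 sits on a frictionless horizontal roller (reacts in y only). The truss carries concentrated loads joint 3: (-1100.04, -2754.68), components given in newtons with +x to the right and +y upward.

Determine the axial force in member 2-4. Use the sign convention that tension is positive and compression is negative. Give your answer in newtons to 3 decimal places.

456.133

N=7 nodes, M=11 members, R=3 reactions → 2N=14, M+R=14
member 0 (0-1): L=4.5576, (cx,cy)=(0.2267,0.9740)
member 1 (0-2): L=2.0770, (cx,cy)=(1.0000,0.0000)
member 2 (1-2): L=4.5601, (cx,cy)=(0.2289,-0.9734)
member 3 (1-3): L=2.1631, (cx,cy)=(0.9999,0.0116)
member 4 (2-3): L=4.6021, (cx,cy)=(0.2431,0.9700)
member 5 (2-4): L=2.3180, (cx,cy)=(1.0000,0.0000)
member 6 (3-4): L=4.6222, (cx,cy)=(0.2594,-0.9658)
member 7 (3-5): L=2.4556, (cx,cy)=(0.9977,-0.0676)
member 8 (4-5): L=4.4764, (cx,cy)=(0.2795,0.9602)
member 9 (4-6): L=2.3050, (cx,cy)=(1.0000,0.0000)
member 10 (5-6): L=4.4253, (cx,cy)=(0.2382,-0.9712)
solve A·x = −loads:
  F[0-1] = -2231.6567 N (compression)
  F[0-2] = -594.2263 N (compression)
  F[1-2] = +2220.8411 N (tension)
  F[1-3] = -1014.3242 N (compression)
  F[2-3] = -2228.7429 N (compression)
  F[2-4] = +456.1333 N (tension)
  F[3-4] = -580.2564 N (compression)
  F[3-5] = -306.3159 N (compression)
  F[4-5] = +583.6499 N (tension)
  F[4-6] = +142.5037 N (tension)
  F[5-6] = -598.3193 N (compression)
  Rx@0 = +1100.0400 N
  Ry@0 = +2173.5787 N
  Ry@6 = +581.1013 N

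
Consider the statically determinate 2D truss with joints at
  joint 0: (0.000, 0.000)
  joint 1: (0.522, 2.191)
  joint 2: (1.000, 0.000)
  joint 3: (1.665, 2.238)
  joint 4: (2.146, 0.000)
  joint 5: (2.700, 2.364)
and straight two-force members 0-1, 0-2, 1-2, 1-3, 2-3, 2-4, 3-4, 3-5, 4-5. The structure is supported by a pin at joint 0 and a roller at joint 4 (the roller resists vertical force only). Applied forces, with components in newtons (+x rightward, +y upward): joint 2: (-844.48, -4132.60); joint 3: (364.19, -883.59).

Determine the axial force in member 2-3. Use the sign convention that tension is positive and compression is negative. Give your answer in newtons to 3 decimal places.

2237.845

N=6 nodes, M=9 members, R=3 reactions → 2N=12, M+R=12
member 0 (0-1): L=2.2523, (cx,cy)=(0.2318,0.9728)
member 1 (0-2): L=1.0000, (cx,cy)=(1.0000,0.0000)
member 2 (1-2): L=2.2425, (cx,cy)=(0.2132,-0.9770)
member 3 (1-3): L=1.1440, (cx,cy)=(0.9992,0.0411)
member 4 (2-3): L=2.3347, (cx,cy)=(0.2848,0.9586)
member 5 (2-4): L=1.1460, (cx,cy)=(1.0000,0.0000)
member 6 (3-4): L=2.2891, (cx,cy)=(0.2101,-0.9777)
member 7 (3-5): L=1.0426, (cx,cy)=(0.9927,0.1208)
member 8 (4-5): L=2.4280, (cx,cy)=(0.2282,0.9736)
solve A·x = −loads:
  F[0-1] = -2081.8023 N (compression)
  F[0-2] = +2.1897 N (tension)
  F[1-2] = +2034.1997 N (tension)
  F[1-3] = -916.8468 N (compression)
  F[2-3] = +2237.8453 N (tension)
  F[2-4] = +642.8527 N (tension)
  F[3-4] = -3059.3716 N (compression)
  F[3-5] = -0.0000 N (compression)
  F[4-5] = -0.0000 N (compression)
  Rx@0 = +480.2900 N
  Ry@0 = +2025.1208 N
  Ry@4 = +2991.0692 N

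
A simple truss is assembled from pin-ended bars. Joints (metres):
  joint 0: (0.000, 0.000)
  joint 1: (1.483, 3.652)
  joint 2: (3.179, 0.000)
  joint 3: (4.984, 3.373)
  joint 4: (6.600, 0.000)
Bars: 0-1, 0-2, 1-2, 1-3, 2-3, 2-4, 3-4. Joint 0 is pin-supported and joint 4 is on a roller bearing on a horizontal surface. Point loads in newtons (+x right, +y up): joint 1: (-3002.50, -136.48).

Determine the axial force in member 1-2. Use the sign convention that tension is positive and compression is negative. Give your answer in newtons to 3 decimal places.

N=5 nodes, M=7 members, R=3 reactions → 2N=10, M+R=10
member 0 (0-1): L=3.9416, (cx,cy)=(0.3762,0.9265)
member 1 (0-2): L=3.1790, (cx,cy)=(1.0000,0.0000)
member 2 (1-2): L=4.0266, (cx,cy)=(0.4212,-0.9070)
member 3 (1-3): L=3.5121, (cx,cy)=(0.9968,-0.0794)
member 4 (2-3): L=3.8256, (cx,cy)=(0.4718,0.8817)
member 5 (2-4): L=3.4210, (cx,cy)=(1.0000,0.0000)
member 6 (3-4): L=3.7401, (cx,cy)=(0.4321,-0.9018)
solve A·x = −loads:
  F[0-1] = -1907.3448 N (compression)
  F[0-2] = -2284.8788 N (compression)
  F[1-2] = +1658.6070 N (tension)
  F[1-3] = +1591.3044 N (tension)
  F[2-3] = -1706.1528 N (compression)
  F[2-4] = -781.2743 N (compression)
  F[3-4] = +1808.2108 N (tension)
  Rx@0 = +3002.5000 N
  Ry@0 = +1767.1967 N
  Ry@4 = -1630.7167 N

1658.607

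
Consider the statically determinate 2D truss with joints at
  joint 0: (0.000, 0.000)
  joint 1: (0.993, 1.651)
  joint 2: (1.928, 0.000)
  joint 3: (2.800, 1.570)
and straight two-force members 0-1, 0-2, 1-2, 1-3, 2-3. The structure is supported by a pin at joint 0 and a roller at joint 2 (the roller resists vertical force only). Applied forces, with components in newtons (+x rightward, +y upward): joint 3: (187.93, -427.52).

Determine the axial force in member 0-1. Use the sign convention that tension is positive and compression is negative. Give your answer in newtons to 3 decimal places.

N=4 nodes, M=5 members, R=3 reactions → 2N=8, M+R=8
member 0 (0-1): L=1.9266, (cx,cy)=(0.5154,0.8569)
member 1 (0-2): L=1.9280, (cx,cy)=(1.0000,0.0000)
member 2 (1-2): L=1.8974, (cx,cy)=(0.4928,-0.8702)
member 3 (1-3): L=1.8088, (cx,cy)=(0.9990,-0.0448)
member 4 (2-3): L=1.7959, (cx,cy)=(0.4855,0.8742)
solve A·x = −loads:
  F[0-1] = +404.2206 N (tension)
  F[0-2] = -20.4099 N (compression)
  F[1-2] = -419.4663 N (compression)
  F[1-3] = +415.4640 N (tension)
  F[2-3] = -467.7541 N (compression)
  Rx@0 = -187.9300 N
  Ry@0 = -346.3940 N
  Ry@2 = +773.9140 N

404.221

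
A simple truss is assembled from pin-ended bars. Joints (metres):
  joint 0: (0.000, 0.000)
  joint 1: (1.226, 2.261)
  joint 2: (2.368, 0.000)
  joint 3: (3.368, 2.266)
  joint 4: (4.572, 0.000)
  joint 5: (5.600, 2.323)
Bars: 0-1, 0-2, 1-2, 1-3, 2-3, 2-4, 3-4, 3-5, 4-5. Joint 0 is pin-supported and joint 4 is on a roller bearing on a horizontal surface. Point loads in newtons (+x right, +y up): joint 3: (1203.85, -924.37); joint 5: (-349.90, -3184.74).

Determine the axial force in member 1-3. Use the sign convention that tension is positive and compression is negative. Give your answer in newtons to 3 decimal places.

932.624

N=6 nodes, M=9 members, R=3 reactions → 2N=12, M+R=12
member 0 (0-1): L=2.5720, (cx,cy)=(0.4767,0.8791)
member 1 (0-2): L=2.3680, (cx,cy)=(1.0000,0.0000)
member 2 (1-2): L=2.5330, (cx,cy)=(0.4508,-0.8926)
member 3 (1-3): L=2.1420, (cx,cy)=(1.0000,0.0023)
member 4 (2-3): L=2.4768, (cx,cy)=(0.4037,0.9149)
member 5 (2-4): L=2.2040, (cx,cy)=(1.0000,0.0000)
member 6 (3-4): L=2.5660, (cx,cy)=(0.4692,-0.8831)
member 7 (3-5): L=2.2327, (cx,cy)=(0.9997,0.0255)
member 8 (4-5): L=2.5403, (cx,cy)=(0.4047,0.9145)
solve A·x = −loads:
  F[0-1] = +1014.1613 N (tension)
  F[0-2] = +370.5283 N (tension)
  F[1-2] = -996.3587 N (compression)
  F[1-3] = +932.6245 N (tension)
  F[2-3] = +972.1050 N (tension)
  F[2-4] = -471.1492 N (compression)
  F[3-4] = -2025.3256 N (compression)
  F[3-5] = +1071.9061 N (tension)
  F[4-5] = -3512.5714 N (compression)
  Rx@0 = -853.9500 N
  Ry@0 = -891.5305 N
  Ry@4 = +5000.6405 N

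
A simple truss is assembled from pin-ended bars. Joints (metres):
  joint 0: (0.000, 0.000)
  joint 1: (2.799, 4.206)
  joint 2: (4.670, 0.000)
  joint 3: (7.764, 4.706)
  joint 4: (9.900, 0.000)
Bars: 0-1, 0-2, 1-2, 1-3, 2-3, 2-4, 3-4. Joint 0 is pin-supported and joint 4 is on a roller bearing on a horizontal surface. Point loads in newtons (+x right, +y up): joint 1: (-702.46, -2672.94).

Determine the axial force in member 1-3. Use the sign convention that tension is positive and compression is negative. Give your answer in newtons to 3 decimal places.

-546.975

N=5 nodes, M=7 members, R=3 reactions → 2N=10, M+R=10
member 0 (0-1): L=5.0522, (cx,cy)=(0.5540,0.8325)
member 1 (0-2): L=4.6700, (cx,cy)=(1.0000,0.0000)
member 2 (1-2): L=4.6034, (cx,cy)=(0.4064,-0.9137)
member 3 (1-3): L=4.9901, (cx,cy)=(0.9950,0.1002)
member 4 (2-3): L=5.6320, (cx,cy)=(0.5494,0.8356)
member 5 (2-4): L=5.2300, (cx,cy)=(1.0000,0.0000)
member 6 (3-4): L=5.1681, (cx,cy)=(0.4133,-0.9106)
solve A·x = −loads:
  F[0-1] = -2661.4390 N (compression)
  F[0-2] = +772.0168 N (tension)
  F[1-2] = -560.4604 N (compression)
  F[1-3] = -546.9754 N (compression)
  F[2-3] = +612.8404 N (tension)
  F[2-4] = +207.5515 N (tension)
  F[3-4] = -502.1724 N (compression)
  Rx@0 = +702.4600 N
  Ry@0 = +2215.6660 N
  Ry@4 = +457.2740 N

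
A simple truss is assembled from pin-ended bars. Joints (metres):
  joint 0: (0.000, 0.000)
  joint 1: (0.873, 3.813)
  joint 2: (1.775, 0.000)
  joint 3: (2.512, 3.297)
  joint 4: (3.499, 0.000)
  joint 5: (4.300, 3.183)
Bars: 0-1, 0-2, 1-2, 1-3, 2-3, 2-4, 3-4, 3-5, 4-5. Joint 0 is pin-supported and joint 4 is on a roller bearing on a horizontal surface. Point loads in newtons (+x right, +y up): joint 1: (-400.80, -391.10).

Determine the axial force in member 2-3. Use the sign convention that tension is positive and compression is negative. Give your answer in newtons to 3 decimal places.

N=6 nodes, M=9 members, R=3 reactions → 2N=12, M+R=12
member 0 (0-1): L=3.9117, (cx,cy)=(0.2232,0.9748)
member 1 (0-2): L=1.7750, (cx,cy)=(1.0000,0.0000)
member 2 (1-2): L=3.9182, (cx,cy)=(0.2302,-0.9731)
member 3 (1-3): L=1.7183, (cx,cy)=(0.9538,-0.3003)
member 4 (2-3): L=3.3784, (cx,cy)=(0.2182,0.9759)
member 5 (2-4): L=1.7240, (cx,cy)=(1.0000,0.0000)
member 6 (3-4): L=3.4416, (cx,cy)=(0.2868,-0.9580)
member 7 (3-5): L=1.7916, (cx,cy)=(0.9980,-0.0636)
member 8 (4-5): L=3.2822, (cx,cy)=(0.2440,0.9698)
solve A·x = −loads:
  F[0-1] = -749.1847 N (compression)
  F[0-2] = -233.5979 N (compression)
  F[1-2] = +294.9432 N (tension)
  F[1-3] = +173.7180 N (tension)
  F[2-3] = -294.1052 N (compression)
  F[2-4] = -101.5405 N (compression)
  F[3-4] = +354.0610 N (tension)
  F[3-5] = +0.0000 N (tension)
  F[4-5] = -0.0000 N (compression)
  Rx@0 = +400.8000 N
  Ry@0 = +730.2884 N
  Ry@4 = -339.1884 N

-294.105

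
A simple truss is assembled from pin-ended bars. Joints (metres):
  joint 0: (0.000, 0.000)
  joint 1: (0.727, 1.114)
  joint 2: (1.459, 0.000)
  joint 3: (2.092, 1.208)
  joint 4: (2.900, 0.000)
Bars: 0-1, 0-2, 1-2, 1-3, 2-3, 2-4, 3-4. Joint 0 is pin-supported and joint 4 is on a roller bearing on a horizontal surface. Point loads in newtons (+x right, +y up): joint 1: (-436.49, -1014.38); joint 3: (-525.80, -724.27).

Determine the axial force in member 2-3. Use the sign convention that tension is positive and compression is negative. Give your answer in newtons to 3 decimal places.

-327.971

N=5 nodes, M=7 members, R=3 reactions → 2N=10, M+R=10
member 0 (0-1): L=1.3302, (cx,cy)=(0.5465,0.8374)
member 1 (0-2): L=1.4590, (cx,cy)=(1.0000,0.0000)
member 2 (1-2): L=1.3330, (cx,cy)=(0.5491,-0.8357)
member 3 (1-3): L=1.3682, (cx,cy)=(0.9976,0.0687)
member 4 (2-3): L=1.3638, (cx,cy)=(0.4641,0.8858)
member 5 (2-4): L=1.4410, (cx,cy)=(1.0000,0.0000)
member 6 (3-4): L=1.4533, (cx,cy)=(0.5560,-0.8312)
solve A·x = −loads:
  F[0-1] = -1610.3453 N (compression)
  F[0-2] = -82.2041 N (compression)
  F[1-2] = +347.6070 N (tension)
  F[1-3] = -635.9863 N (compression)
  F[2-3] = -327.9715 N (compression)
  F[2-4] = +260.9096 N (tension)
  F[3-4] = -469.2872 N (compression)
  Rx@0 = +962.2900 N
  Ry@0 = +1348.5773 N
  Ry@4 = +390.0727 N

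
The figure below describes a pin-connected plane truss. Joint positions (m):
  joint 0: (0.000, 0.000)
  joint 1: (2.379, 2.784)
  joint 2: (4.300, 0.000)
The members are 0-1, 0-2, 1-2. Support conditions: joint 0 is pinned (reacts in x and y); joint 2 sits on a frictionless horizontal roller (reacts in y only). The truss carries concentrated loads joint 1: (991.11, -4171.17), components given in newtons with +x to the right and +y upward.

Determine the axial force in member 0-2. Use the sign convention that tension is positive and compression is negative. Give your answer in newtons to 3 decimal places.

N=3 nodes, M=3 members, R=3 reactions → 2N=6, M+R=6
member 0 (0-1): L=3.6620, (cx,cy)=(0.6496,0.7602)
member 1 (0-2): L=4.3000, (cx,cy)=(1.0000,0.0000)
member 2 (1-2): L=3.3824, (cx,cy)=(0.5679,-0.8231)
solve A·x = −loads:
  F[0-1] = -1607.0738 N (compression)
  F[0-2] = +2035.1354 N (tension)
  F[1-2] = -3583.4057 N (compression)
  Rx@0 = -991.1100 N
  Ry@0 = +1221.7598 N
  Ry@2 = +2949.4102 N

2035.135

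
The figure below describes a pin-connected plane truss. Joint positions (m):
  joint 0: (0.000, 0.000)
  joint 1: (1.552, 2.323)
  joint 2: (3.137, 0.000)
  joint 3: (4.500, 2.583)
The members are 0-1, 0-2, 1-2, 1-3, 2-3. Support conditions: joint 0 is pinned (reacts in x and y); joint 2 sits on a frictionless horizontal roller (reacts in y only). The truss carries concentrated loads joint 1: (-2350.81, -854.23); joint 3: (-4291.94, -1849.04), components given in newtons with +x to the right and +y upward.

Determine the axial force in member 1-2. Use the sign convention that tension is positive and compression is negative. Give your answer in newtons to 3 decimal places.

N=4 nodes, M=5 members, R=3 reactions → 2N=8, M+R=8
member 0 (0-1): L=2.7937, (cx,cy)=(0.5555,0.8315)
member 1 (0-2): L=3.1370, (cx,cy)=(1.0000,0.0000)
member 2 (1-2): L=2.8122, (cx,cy)=(0.5636,-0.8260)
member 3 (1-3): L=2.9594, (cx,cy)=(0.9961,0.0879)
member 4 (2-3): L=2.9206, (cx,cy)=(0.4667,0.8844)
solve A·x = −loads:
  F[0-1] = -5896.5837 N (compression)
  F[0-2] = -3367.0448 N (compression)
  F[1-2] = +4530.0778 N (tension)
  F[1-3] = -3491.6052 N (compression)
  F[2-3] = -1743.8401 N (compression)
  Rx@0 = +6642.7500 N
  Ry@0 = +4903.0047 N
  Ry@2 = -2199.7347 N

4530.078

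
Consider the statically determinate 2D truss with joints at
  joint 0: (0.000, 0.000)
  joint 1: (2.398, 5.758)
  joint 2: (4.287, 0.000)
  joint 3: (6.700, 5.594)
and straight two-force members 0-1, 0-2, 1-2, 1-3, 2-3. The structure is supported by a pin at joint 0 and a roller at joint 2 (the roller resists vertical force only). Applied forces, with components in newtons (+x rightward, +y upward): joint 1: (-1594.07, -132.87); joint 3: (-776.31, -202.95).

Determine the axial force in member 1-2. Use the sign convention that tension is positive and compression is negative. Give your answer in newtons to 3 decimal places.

3148.167

N=4 nodes, M=5 members, R=3 reactions → 2N=8, M+R=8
member 0 (0-1): L=6.2374, (cx,cy)=(0.3845,0.9231)
member 1 (0-2): L=4.2870, (cx,cy)=(1.0000,0.0000)
member 2 (1-2): L=6.0599, (cx,cy)=(0.3117,-0.9502)
member 3 (1-3): L=4.3051, (cx,cy)=(0.9993,-0.0381)
member 4 (2-3): L=6.0922, (cx,cy)=(0.3961,0.9182)
solve A·x = −loads:
  F[0-1] = -3356.2993 N (compression)
  F[0-2] = -1080.0306 N (compression)
  F[1-2] = +3148.1673 N (tension)
  F[1-3] = -678.1158 N (compression)
  F[2-3] = -249.1592 N (compression)
  Rx@0 = +2370.3800 N
  Ry@0 = +3098.3453 N
  Ry@2 = -2762.5253 N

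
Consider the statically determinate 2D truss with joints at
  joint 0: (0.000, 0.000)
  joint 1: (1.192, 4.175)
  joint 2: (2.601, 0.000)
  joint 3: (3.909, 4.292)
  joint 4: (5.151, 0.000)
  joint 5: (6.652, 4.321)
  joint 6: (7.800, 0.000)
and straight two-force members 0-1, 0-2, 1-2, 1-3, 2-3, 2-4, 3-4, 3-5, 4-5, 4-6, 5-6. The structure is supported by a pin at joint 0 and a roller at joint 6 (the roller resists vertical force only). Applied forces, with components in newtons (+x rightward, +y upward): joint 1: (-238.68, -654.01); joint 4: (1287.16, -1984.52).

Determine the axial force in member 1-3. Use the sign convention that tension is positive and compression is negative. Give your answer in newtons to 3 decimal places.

-380.085

N=7 nodes, M=11 members, R=3 reactions → 2N=14, M+R=14
member 0 (0-1): L=4.3418, (cx,cy)=(0.2745,0.9616)
member 1 (0-2): L=2.6010, (cx,cy)=(1.0000,0.0000)
member 2 (1-2): L=4.4063, (cx,cy)=(0.3198,-0.9475)
member 3 (1-3): L=2.7195, (cx,cy)=(0.9991,0.0430)
member 4 (2-3): L=4.4869, (cx,cy)=(0.2915,0.9566)
member 5 (2-4): L=2.5500, (cx,cy)=(1.0000,0.0000)
member 6 (3-4): L=4.4681, (cx,cy)=(0.2780,-0.9606)
member 7 (3-5): L=2.7432, (cx,cy)=(0.9999,0.0106)
member 8 (4-5): L=4.5743, (cx,cy)=(0.3281,0.9446)
member 9 (4-6): L=2.6490, (cx,cy)=(1.0000,0.0000)
member 10 (5-6): L=4.4709, (cx,cy)=(0.2568,-0.9665)
solve A·x = −loads:
  F[0-1] = -1409.9689 N (compression)
  F[0-2] = +1435.5709 N (tension)
  F[1-2] = +723.4118 N (tension)
  F[1-3] = -380.0853 N (compression)
  F[2-3] = -716.5531 N (compression)
  F[2-4] = +1875.7803 N (tension)
  F[3-4] = +721.8878 N (tension)
  F[3-5] = -789.3284 N (compression)
  F[4-5] = +1366.7605 N (tension)
  F[4-6] = +340.7968 N (tension)
  F[5-6] = -1327.2371 N (compression)
  Rx@0 = -1048.4800 N
  Ry@0 = +1355.7924 N
  Ry@6 = +1282.7376 N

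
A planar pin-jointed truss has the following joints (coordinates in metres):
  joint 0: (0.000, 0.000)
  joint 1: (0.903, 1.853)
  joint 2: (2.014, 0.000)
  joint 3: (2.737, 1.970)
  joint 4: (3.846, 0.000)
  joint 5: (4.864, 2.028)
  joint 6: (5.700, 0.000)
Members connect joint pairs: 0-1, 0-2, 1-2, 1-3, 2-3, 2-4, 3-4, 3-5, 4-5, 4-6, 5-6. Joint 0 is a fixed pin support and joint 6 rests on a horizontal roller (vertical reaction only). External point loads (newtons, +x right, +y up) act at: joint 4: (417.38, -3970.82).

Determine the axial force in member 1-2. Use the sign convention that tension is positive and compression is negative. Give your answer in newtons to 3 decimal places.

1405.349

N=7 nodes, M=11 members, R=3 reactions → 2N=14, M+R=14
member 0 (0-1): L=2.0613, (cx,cy)=(0.4381,0.8989)
member 1 (0-2): L=2.0140, (cx,cy)=(1.0000,0.0000)
member 2 (1-2): L=2.1605, (cx,cy)=(0.5142,-0.8577)
member 3 (1-3): L=1.8377, (cx,cy)=(0.9980,0.0637)
member 4 (2-3): L=2.0985, (cx,cy)=(0.3445,0.9388)
member 5 (2-4): L=1.8320, (cx,cy)=(1.0000,0.0000)
member 6 (3-4): L=2.2607, (cx,cy)=(0.4906,-0.8714)
member 7 (3-5): L=2.1278, (cx,cy)=(0.9996,0.0273)
member 8 (4-5): L=2.2692, (cx,cy)=(0.4486,0.8937)
member 9 (4-6): L=1.8540, (cx,cy)=(1.0000,0.0000)
member 10 (5-6): L=2.1936, (cx,cy)=(0.3811,-0.9245)
solve A·x = −loads:
  F[0-1] = -1436.7590 N (compression)
  F[0-2] = +1046.7810 N (tension)
  F[1-2] = +1405.3492 N (tension)
  F[1-3] = -1354.8130 N (compression)
  F[2-3] = -1283.9161 N (compression)
  F[2-4] = +2211.7981 N (tension)
  F[3-4] = +1404.4406 N (tension)
  F[3-5] = -2484.2969 N (compression)
  F[4-5] = +3073.6397 N (tension)
  F[4-6] = +1104.4675 N (tension)
  F[5-6] = -2897.9777 N (compression)
  Rx@0 = -417.3800 N
  Ry@0 = +1291.5615 N
  Ry@6 = +2679.2585 N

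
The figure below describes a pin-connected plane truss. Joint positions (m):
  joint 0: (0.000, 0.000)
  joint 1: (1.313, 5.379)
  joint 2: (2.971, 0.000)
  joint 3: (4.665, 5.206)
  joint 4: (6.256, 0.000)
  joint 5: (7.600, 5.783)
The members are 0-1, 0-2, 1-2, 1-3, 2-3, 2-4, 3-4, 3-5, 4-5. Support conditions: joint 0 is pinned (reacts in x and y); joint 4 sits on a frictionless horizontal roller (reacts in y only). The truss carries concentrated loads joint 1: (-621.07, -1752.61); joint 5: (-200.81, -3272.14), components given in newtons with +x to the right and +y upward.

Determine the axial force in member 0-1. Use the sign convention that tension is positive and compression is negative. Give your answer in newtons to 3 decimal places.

N=6 nodes, M=9 members, R=3 reactions → 2N=12, M+R=12
member 0 (0-1): L=5.5369, (cx,cy)=(0.2371,0.9715)
member 1 (0-2): L=2.9710, (cx,cy)=(1.0000,0.0000)
member 2 (1-2): L=5.6287, (cx,cy)=(0.2946,-0.9556)
member 3 (1-3): L=3.3565, (cx,cy)=(0.9987,-0.0515)
member 4 (2-3): L=5.4747, (cx,cy)=(0.3094,0.9509)
member 5 (2-4): L=3.2850, (cx,cy)=(1.0000,0.0000)
member 6 (3-4): L=5.4437, (cx,cy)=(0.2923,-0.9563)
member 7 (3-5): L=2.9912, (cx,cy)=(0.9812,0.1929)
member 8 (4-5): L=5.9371, (cx,cy)=(0.2264,0.9740)
solve A·x = −loads:
  F[0-1] = -1442.5883 N (compression)
  F[0-2] = -479.7919 N (compression)
  F[1-2] = -388.7237 N (compression)
  F[1-3] = +394.0081 N (tension)
  F[2-3] = +390.6486 N (tension)
  F[2-4] = -715.1707 N (compression)
  F[3-4] = -246.6470 N (compression)
  F[3-5] = +597.6724 N (tension)
  F[4-5] = -3477.7097 N (compression)
  Rx@0 = +821.8800 N
  Ry@0 = +1401.4410 N
  Ry@4 = +3623.3090 N

-1442.588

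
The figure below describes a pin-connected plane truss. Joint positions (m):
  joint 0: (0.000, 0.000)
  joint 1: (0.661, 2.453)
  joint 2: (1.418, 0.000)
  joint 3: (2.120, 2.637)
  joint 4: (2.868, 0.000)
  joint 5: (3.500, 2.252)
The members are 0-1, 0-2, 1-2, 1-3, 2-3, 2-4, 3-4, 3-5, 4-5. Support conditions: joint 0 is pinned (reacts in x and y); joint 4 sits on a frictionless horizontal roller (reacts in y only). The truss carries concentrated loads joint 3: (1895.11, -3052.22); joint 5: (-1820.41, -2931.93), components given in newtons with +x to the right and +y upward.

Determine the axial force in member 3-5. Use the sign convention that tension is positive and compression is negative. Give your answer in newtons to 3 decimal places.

-960.489

N=6 nodes, M=9 members, R=3 reactions → 2N=12, M+R=12
member 0 (0-1): L=2.5405, (cx,cy)=(0.2602,0.9656)
member 1 (0-2): L=1.4180, (cx,cy)=(1.0000,0.0000)
member 2 (1-2): L=2.5671, (cx,cy)=(0.2949,-0.9555)
member 3 (1-3): L=1.4706, (cx,cy)=(0.9921,0.1251)
member 4 (2-3): L=2.7288, (cx,cy)=(0.2573,0.9663)
member 5 (2-4): L=1.4500, (cx,cy)=(1.0000,0.0000)
member 6 (3-4): L=2.7410, (cx,cy)=(0.2729,-0.9620)
member 7 (3-5): L=1.4327, (cx,cy)=(0.9632,-0.2687)
member 8 (4-5): L=2.3390, (cx,cy)=(0.2702,0.9628)
solve A·x = −loads:
  F[0-1] = +168.9142 N (tension)
  F[0-2] = +30.7510 N (tension)
  F[1-2] = -158.7090 N (compression)
  F[1-3] = +91.4678 N (tension)
  F[2-3] = +156.9336 N (tension)
  F[2-4] = -56.4205 N (compression)
  F[3-4] = -3073.8783 N (compression)
  F[3-5] = -960.4894 N (compression)
  F[4-5] = -3313.2769 N (compression)
  Rx@0 = -74.7000 N
  Ry@0 = -163.0966 N
  Ry@4 = +6147.2466 N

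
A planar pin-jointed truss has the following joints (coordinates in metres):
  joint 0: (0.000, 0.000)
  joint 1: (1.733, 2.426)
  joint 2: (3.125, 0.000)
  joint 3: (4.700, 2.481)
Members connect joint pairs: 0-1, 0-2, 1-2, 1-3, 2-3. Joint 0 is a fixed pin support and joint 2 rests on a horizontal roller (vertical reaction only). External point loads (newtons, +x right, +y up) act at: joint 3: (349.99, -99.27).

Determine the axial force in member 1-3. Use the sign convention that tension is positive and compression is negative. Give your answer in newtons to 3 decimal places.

417.999

N=4 nodes, M=5 members, R=3 reactions → 2N=8, M+R=8
member 0 (0-1): L=2.9814, (cx,cy)=(0.5813,0.8137)
member 1 (0-2): L=3.1250, (cx,cy)=(1.0000,0.0000)
member 2 (1-2): L=2.7970, (cx,cy)=(0.4977,-0.8674)
member 3 (1-3): L=2.9675, (cx,cy)=(0.9998,0.0185)
member 4 (2-3): L=2.9387, (cx,cy)=(0.5360,0.8442)
solve A·x = −loads:
  F[0-1] = +402.9640 N (tension)
  F[0-2] = +115.7592 N (tension)
  F[1-2] = -369.1066 N (compression)
  F[1-3] = +417.9990 N (tension)
  F[2-3] = -126.7602 N (compression)
  Rx@0 = -349.9900 N
  Ry@0 = -327.8961 N
  Ry@2 = +427.1661 N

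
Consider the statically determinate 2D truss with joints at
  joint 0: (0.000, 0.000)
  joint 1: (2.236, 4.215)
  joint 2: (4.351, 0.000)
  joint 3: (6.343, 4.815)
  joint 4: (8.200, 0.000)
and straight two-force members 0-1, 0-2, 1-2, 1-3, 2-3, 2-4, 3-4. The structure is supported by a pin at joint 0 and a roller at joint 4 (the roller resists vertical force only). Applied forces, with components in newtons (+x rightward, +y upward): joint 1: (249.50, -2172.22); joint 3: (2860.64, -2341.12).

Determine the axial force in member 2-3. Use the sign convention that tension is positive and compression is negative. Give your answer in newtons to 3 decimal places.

1946.003

N=5 nodes, M=7 members, R=3 reactions → 2N=10, M+R=10
member 0 (0-1): L=4.7714, (cx,cy)=(0.4686,0.8834)
member 1 (0-2): L=4.3510, (cx,cy)=(1.0000,0.0000)
member 2 (1-2): L=4.7159, (cx,cy)=(0.4485,-0.8938)
member 3 (1-3): L=4.1506, (cx,cy)=(0.9895,0.1446)
member 4 (2-3): L=5.2108, (cx,cy)=(0.3823,0.9240)
member 5 (2-4): L=3.8490, (cx,cy)=(1.0000,0.0000)
member 6 (3-4): L=5.1607, (cx,cy)=(0.3598,-0.9330)
solve A·x = −loads:
  F[0-1] = -341.9396 N (compression)
  F[0-2] = +3270.3828 N (tension)
  F[1-2] = -2011.8750 N (compression)
  F[1-3] = +497.7823 N (tension)
  F[2-3] = +1946.0029 N (tension)
  F[2-4] = +1624.1604 N (tension)
  F[3-4] = -4513.6139 N (compression)
  Rx@0 = -3110.1400 N
  Ry@0 = +302.0678 N
  Ry@4 = +4211.2722 N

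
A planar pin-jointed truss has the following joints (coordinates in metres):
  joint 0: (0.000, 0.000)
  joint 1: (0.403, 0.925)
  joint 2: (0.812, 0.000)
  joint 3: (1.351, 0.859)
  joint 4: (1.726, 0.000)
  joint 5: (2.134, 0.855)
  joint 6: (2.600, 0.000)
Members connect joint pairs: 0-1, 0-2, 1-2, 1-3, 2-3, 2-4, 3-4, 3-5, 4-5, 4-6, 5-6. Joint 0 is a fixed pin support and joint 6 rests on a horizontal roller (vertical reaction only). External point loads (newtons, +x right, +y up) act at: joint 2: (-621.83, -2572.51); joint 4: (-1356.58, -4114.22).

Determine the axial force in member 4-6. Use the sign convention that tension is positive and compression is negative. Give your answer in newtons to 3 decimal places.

1926.473

N=7 nodes, M=11 members, R=3 reactions → 2N=14, M+R=14
member 0 (0-1): L=1.0090, (cx,cy)=(0.3994,0.9168)
member 1 (0-2): L=0.8120, (cx,cy)=(1.0000,0.0000)
member 2 (1-2): L=1.0114, (cx,cy)=(0.4044,-0.9146)
member 3 (1-3): L=0.9503, (cx,cy)=(0.9976,-0.0695)
member 4 (2-3): L=1.0141, (cx,cy)=(0.5315,0.8471)
member 5 (2-4): L=0.9140, (cx,cy)=(1.0000,0.0000)
member 6 (3-4): L=0.9373, (cx,cy)=(0.4001,-0.9165)
member 7 (3-5): L=0.7830, (cx,cy)=(1.0000,-0.0051)
member 8 (4-5): L=0.9474, (cx,cy)=(0.4307,0.9025)
member 9 (4-6): L=0.8740, (cx,cy)=(1.0000,0.0000)
member 10 (5-6): L=0.9737, (cx,cy)=(0.4786,-0.8781)
solve A·x = −loads:
  F[0-1] = -3438.2722 N (compression)
  F[0-2] = -605.1140 N (compression)
  F[1-2] = +3663.8128 N (tension)
  F[1-3] = -2861.8330 N (compression)
  F[2-3] = -918.8972 N (compression)
  F[2-4] = +1986.7408 N (tension)
  F[3-4] = +652.5101 N (tension)
  F[3-5] = -3604.4314 N (compression)
  F[4-5] = +3896.0393 N (tension)
  F[4-6] = +1926.4733 N (tension)
  F[5-6] = -4025.5266 N (compression)
  Rx@0 = +1978.4100 N
  Ry@0 = +3152.1062 N
  Ry@6 = +3534.6238 N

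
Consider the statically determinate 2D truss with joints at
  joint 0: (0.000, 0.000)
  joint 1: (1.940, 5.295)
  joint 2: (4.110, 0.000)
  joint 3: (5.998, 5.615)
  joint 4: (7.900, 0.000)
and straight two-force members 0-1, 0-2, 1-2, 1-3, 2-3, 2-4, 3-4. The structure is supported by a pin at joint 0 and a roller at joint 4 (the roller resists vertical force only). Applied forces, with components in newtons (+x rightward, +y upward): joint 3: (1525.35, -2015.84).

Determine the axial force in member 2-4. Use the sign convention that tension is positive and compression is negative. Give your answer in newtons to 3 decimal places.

N=5 nodes, M=7 members, R=3 reactions → 2N=10, M+R=10
member 0 (0-1): L=5.6392, (cx,cy)=(0.3440,0.9390)
member 1 (0-2): L=4.1100, (cx,cy)=(1.0000,0.0000)
member 2 (1-2): L=5.7224, (cx,cy)=(0.3792,-0.9253)
member 3 (1-3): L=4.0706, (cx,cy)=(0.9969,0.0786)
member 4 (2-3): L=5.9239, (cx,cy)=(0.3187,0.9479)
member 5 (2-4): L=3.7900, (cx,cy)=(1.0000,0.0000)
member 6 (3-4): L=5.9284, (cx,cy)=(0.3208,-0.9471)
solve A·x = −loads:
  F[0-1] = +637.7513 N (tension)
  F[0-2] = +1305.9507 N (tension)
  F[1-2] = -608.7888 N (compression)
  F[1-3] = +451.6566 N (tension)
  F[2-3] = +594.3101 N (tension)
  F[2-4] = +885.6797 N (tension)
  F[3-4] = -2760.5975 N (compression)
  Rx@0 = -1525.3500 N
  Ry@0 = -598.8244 N
  Ry@4 = +2614.6644 N

885.680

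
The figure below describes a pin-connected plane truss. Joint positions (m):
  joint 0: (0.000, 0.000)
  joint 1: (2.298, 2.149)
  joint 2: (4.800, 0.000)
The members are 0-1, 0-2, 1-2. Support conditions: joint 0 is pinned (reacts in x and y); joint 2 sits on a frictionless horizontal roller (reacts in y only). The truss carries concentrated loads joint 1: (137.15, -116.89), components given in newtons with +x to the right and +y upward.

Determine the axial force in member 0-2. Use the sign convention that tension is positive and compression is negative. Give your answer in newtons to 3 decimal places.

N=3 nodes, M=3 members, R=3 reactions → 2N=6, M+R=6
member 0 (0-1): L=3.1463, (cx,cy)=(0.7304,0.6830)
member 1 (0-2): L=4.8000, (cx,cy)=(1.0000,0.0000)
member 2 (1-2): L=3.2982, (cx,cy)=(0.7586,-0.6516)
solve A·x = −loads:
  F[0-1] = +0.6944 N (tension)
  F[0-2] = +136.6428 N (tension)
  F[1-2] = -180.1267 N (compression)
  Rx@0 = -137.1500 N
  Ry@0 = -0.4743 N
  Ry@2 = +117.3643 N

136.643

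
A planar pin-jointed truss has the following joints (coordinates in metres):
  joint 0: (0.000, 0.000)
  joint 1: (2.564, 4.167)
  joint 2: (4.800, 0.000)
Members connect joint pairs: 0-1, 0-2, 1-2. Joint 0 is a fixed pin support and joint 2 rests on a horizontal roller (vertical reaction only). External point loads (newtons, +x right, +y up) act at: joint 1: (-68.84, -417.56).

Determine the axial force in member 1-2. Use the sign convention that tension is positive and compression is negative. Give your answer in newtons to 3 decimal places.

-185.308

N=3 nodes, M=3 members, R=3 reactions → 2N=6, M+R=6
member 0 (0-1): L=4.8926, (cx,cy)=(0.5241,0.8517)
member 1 (0-2): L=4.8000, (cx,cy)=(1.0000,0.0000)
member 2 (1-2): L=4.7290, (cx,cy)=(0.4728,-0.8812)
solve A·x = −loads:
  F[0-1] = -298.5548 N (compression)
  F[0-2] = +87.6182 N (tension)
  F[1-2] = -185.3076 N (compression)
  Rx@0 = +68.8400 N
  Ry@0 = +254.2751 N
  Ry@2 = +163.2849 N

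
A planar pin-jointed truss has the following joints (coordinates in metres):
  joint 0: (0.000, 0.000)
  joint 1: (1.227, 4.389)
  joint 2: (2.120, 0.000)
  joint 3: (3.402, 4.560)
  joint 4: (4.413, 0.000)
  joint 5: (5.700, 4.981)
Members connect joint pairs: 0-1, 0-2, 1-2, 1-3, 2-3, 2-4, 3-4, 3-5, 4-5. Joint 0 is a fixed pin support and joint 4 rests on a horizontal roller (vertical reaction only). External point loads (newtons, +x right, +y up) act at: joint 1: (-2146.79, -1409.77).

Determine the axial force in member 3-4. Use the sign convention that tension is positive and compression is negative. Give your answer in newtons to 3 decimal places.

1785.468

N=6 nodes, M=9 members, R=3 reactions → 2N=12, M+R=12
member 0 (0-1): L=4.5573, (cx,cy)=(0.2692,0.9631)
member 1 (0-2): L=2.1200, (cx,cy)=(1.0000,0.0000)
member 2 (1-2): L=4.4789, (cx,cy)=(0.1994,-0.9799)
member 3 (1-3): L=2.1817, (cx,cy)=(0.9969,0.0784)
member 4 (2-3): L=4.7368, (cx,cy)=(0.2706,0.9627)
member 5 (2-4): L=2.2930, (cx,cy)=(1.0000,0.0000)
member 6 (3-4): L=4.6707, (cx,cy)=(0.2165,-0.9763)
member 7 (3-5): L=2.3362, (cx,cy)=(0.9836,0.1802)
member 8 (4-5): L=5.1446, (cx,cy)=(0.2502,0.9682)
solve A·x = −loads:
  F[0-1] = -3273.7998 N (compression)
  F[0-2] = -1265.3547 N (compression)
  F[1-2] = +1850.7696 N (tension)
  F[1-3] = +899.1176 N (tension)
  F[2-3] = -1883.9219 N (compression)
  F[2-4] = -386.4723 N (compression)
  F[3-4] = +1785.4678 N (tension)
  F[3-5] = -0.0000 N (compression)
  F[4-5] = +0.0000 N (tension)
  Rx@0 = +2146.7900 N
  Ry@0 = +3152.9093 N
  Ry@4 = -1743.1393 N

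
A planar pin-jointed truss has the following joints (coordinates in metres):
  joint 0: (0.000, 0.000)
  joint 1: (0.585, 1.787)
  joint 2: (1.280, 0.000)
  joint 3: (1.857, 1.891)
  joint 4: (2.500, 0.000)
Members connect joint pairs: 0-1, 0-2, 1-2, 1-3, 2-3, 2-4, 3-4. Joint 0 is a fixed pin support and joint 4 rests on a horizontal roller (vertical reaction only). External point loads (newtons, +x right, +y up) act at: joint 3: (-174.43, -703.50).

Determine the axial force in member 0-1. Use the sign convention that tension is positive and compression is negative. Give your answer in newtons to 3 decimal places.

-329.218

N=5 nodes, M=7 members, R=3 reactions → 2N=10, M+R=10
member 0 (0-1): L=1.8803, (cx,cy)=(0.3111,0.9504)
member 1 (0-2): L=1.2800, (cx,cy)=(1.0000,0.0000)
member 2 (1-2): L=1.9174, (cx,cy)=(0.3625,-0.9320)
member 3 (1-3): L=1.2762, (cx,cy)=(0.9967,0.0815)
member 4 (2-3): L=1.9771, (cx,cy)=(0.2918,0.9565)
member 5 (2-4): L=1.2200, (cx,cy)=(1.0000,0.0000)
member 6 (3-4): L=1.9973, (cx,cy)=(0.3219,-0.9468)
solve A·x = −loads:
  F[0-1] = -329.2177 N (compression)
  F[0-2] = -72.0046 N (compression)
  F[1-2] = +316.6544 N (tension)
  F[1-3] = -217.9284 N (compression)
  F[2-3] = -308.5530 N (compression)
  F[2-4] = +132.8235 N (tension)
  F[3-4] = -412.5855 N (compression)
  Rx@0 = +174.4300 N
  Ry@0 = +312.8791 N
  Ry@4 = +390.6209 N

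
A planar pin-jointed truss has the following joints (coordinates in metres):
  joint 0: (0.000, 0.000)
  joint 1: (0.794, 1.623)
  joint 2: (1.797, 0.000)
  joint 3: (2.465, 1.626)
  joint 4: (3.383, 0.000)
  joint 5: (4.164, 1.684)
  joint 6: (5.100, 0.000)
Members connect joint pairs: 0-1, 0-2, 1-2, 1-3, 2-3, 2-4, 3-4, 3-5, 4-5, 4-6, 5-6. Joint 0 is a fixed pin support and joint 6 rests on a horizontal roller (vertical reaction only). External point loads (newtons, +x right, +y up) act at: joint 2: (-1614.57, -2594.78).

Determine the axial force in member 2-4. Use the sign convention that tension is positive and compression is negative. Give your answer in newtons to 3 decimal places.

1481.626

N=7 nodes, M=11 members, R=3 reactions → 2N=14, M+R=14
member 0 (0-1): L=1.8068, (cx,cy)=(0.4394,0.8983)
member 1 (0-2): L=1.7970, (cx,cy)=(1.0000,0.0000)
member 2 (1-2): L=1.9079, (cx,cy)=(0.5257,-0.8507)
member 3 (1-3): L=1.6710, (cx,cy)=(1.0000,0.0018)
member 4 (2-3): L=1.7579, (cx,cy)=(0.3800,0.9250)
member 5 (2-4): L=1.5860, (cx,cy)=(1.0000,0.0000)
member 6 (3-4): L=1.8672, (cx,cy)=(0.4916,-0.8708)
member 7 (3-5): L=1.7000, (cx,cy)=(0.9994,0.0341)
member 8 (4-5): L=1.8563, (cx,cy)=(0.4207,0.9072)
member 9 (4-6): L=1.7170, (cx,cy)=(1.0000,0.0000)
member 10 (5-6): L=1.9266, (cx,cy)=(0.4858,-0.8741)
solve A·x = −loads:
  F[0-1] = -1870.8246 N (compression)
  F[0-2] = -792.4392 N (compression)
  F[1-2] = +1971.5879 N (tension)
  F[1-3] = -1858.6072 N (compression)
  F[2-3] = +992.0334 N (tension)
  F[2-4] = +1481.6258 N (tension)
  F[3-4] = -1087.0590 N (compression)
  F[3-5] = -947.7427 N (compression)
  F[4-5] = +1043.4620 N (tension)
  F[4-6] = +508.1737 N (tension)
  F[5-6] = -1046.0141 N (compression)
  Rx@0 = +1614.5700 N
  Ry@0 = +1680.5016 N
  Ry@6 = +914.2784 N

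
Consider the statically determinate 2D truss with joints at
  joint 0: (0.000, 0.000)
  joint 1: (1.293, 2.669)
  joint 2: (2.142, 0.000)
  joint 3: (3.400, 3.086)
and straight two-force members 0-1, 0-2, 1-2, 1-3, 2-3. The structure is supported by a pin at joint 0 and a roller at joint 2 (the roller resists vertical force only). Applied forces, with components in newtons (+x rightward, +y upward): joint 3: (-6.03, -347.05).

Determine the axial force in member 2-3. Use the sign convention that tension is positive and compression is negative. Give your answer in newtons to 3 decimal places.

N=4 nodes, M=5 members, R=3 reactions → 2N=8, M+R=8
member 0 (0-1): L=2.9657, (cx,cy)=(0.4360,0.9000)
member 1 (0-2): L=2.1420, (cx,cy)=(1.0000,0.0000)
member 2 (1-2): L=2.8008, (cx,cy)=(0.3031,-0.9529)
member 3 (1-3): L=2.1479, (cx,cy)=(0.9810,0.1941)
member 4 (2-3): L=3.3326, (cx,cy)=(0.3775,0.9260)
solve A·x = −loads:
  F[0-1] = +216.8282 N (tension)
  F[0-2] = -100.5636 N (compression)
  F[1-2] = -174.1721 N (compression)
  F[1-3] = +150.1881 N (tension)
  F[2-3] = -406.2661 N (compression)
  Rx@0 = +6.0300 N
  Ry@0 = -195.1355 N
  Ry@2 = +542.1855 N

-406.266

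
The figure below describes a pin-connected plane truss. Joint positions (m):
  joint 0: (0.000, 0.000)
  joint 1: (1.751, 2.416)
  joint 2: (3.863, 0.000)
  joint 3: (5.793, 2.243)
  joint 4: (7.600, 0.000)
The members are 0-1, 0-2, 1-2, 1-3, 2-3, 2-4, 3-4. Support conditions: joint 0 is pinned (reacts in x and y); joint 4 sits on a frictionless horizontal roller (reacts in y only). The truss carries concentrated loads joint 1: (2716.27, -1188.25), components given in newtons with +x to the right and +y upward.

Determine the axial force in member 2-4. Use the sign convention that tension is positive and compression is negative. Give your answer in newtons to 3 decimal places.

N=5 nodes, M=7 members, R=3 reactions → 2N=10, M+R=10
member 0 (0-1): L=2.9838, (cx,cy)=(0.5868,0.8097)
member 1 (0-2): L=3.8630, (cx,cy)=(1.0000,0.0000)
member 2 (1-2): L=3.2090, (cx,cy)=(0.6582,-0.7529)
member 3 (1-3): L=4.0457, (cx,cy)=(0.9991,-0.0428)
member 4 (2-3): L=2.9590, (cx,cy)=(0.6522,0.7580)
member 5 (2-4): L=3.7370, (cx,cy)=(1.0000,0.0000)
member 6 (3-4): L=2.8803, (cx,cy)=(0.6274,-0.7787)
solve A·x = −loads:
  F[0-1] = -62.9803 N (compression)
  F[0-2] = +2753.2291 N (tension)
  F[1-2] = -1406.6398 N (compression)
  F[1-3] = -1829.1200 N (compression)
  F[2-3] = +1397.1214 N (tension)
  F[2-4] = +916.1921 N (tension)
  F[3-4] = -1460.3957 N (compression)
  Rx@0 = -2716.2700 N
  Ry@0 = +50.9955 N
  Ry@4 = +1137.2545 N

916.192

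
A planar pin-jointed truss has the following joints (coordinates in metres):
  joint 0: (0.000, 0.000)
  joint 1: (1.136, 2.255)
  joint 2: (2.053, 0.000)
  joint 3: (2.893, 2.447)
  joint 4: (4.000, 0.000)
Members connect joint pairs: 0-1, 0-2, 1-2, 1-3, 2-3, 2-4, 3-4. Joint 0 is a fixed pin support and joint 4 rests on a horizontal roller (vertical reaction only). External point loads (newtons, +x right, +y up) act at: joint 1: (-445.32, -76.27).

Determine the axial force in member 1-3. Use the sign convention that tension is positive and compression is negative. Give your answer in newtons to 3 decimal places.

N=5 nodes, M=7 members, R=3 reactions → 2N=10, M+R=10
member 0 (0-1): L=2.5250, (cx,cy)=(0.4499,0.8931)
member 1 (0-2): L=2.0530, (cx,cy)=(1.0000,0.0000)
member 2 (1-2): L=2.4343, (cx,cy)=(0.3767,-0.9263)
member 3 (1-3): L=1.7675, (cx,cy)=(0.9941,0.1086)
member 4 (2-3): L=2.5872, (cx,cy)=(0.3247,0.9458)
member 5 (2-4): L=1.9470, (cx,cy)=(1.0000,0.0000)
member 6 (3-4): L=2.6858, (cx,cy)=(0.4122,-0.9111)
solve A·x = −loads:
  F[0-1] = -342.2534 N (compression)
  F[0-2] = -291.3386 N (compression)
  F[1-2] = +269.9998 N (tension)
  F[1-3] = +190.7595 N (tension)
  F[2-3] = -264.4369 N (compression)
  F[2-4] = -103.7732 N (compression)
  F[3-4] = +251.7696 N (tension)
  Rx@0 = +445.3200 N
  Ry@0 = +305.6585 N
  Ry@4 = -229.3885 N

190.759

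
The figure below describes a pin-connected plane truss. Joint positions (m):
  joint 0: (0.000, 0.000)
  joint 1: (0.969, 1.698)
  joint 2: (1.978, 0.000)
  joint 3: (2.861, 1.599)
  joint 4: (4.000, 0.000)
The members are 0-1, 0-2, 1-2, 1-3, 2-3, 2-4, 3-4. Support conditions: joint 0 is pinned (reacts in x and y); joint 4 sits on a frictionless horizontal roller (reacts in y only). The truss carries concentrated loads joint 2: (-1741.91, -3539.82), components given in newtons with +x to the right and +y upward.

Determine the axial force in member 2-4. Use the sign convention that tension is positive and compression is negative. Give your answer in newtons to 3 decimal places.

1246.874

N=5 nodes, M=7 members, R=3 reactions → 2N=10, M+R=10
member 0 (0-1): L=1.9550, (cx,cy)=(0.4956,0.8685)
member 1 (0-2): L=1.9780, (cx,cy)=(1.0000,0.0000)
member 2 (1-2): L=1.9752, (cx,cy)=(0.5108,-0.8597)
member 3 (1-3): L=1.8946, (cx,cy)=(0.9986,-0.0523)
member 4 (2-3): L=1.8266, (cx,cy)=(0.4834,0.8754)
member 5 (2-4): L=2.0220, (cx,cy)=(1.0000,0.0000)
member 6 (3-4): L=1.9632, (cx,cy)=(0.5802,-0.8145)
solve A·x = −loads:
  F[0-1] = -2060.2474 N (compression)
  F[0-2] = -720.7626 N (compression)
  F[1-2] = +2212.4071 N (tension)
  F[1-3] = -2154.2829 N (compression)
  F[2-3] = +1871.0100 N (tension)
  F[2-4] = +1246.8745 N (tension)
  F[3-4] = -2149.1253 N (compression)
  Rx@0 = +1741.9100 N
  Ry@0 = +1789.3790 N
  Ry@4 = +1750.4410 N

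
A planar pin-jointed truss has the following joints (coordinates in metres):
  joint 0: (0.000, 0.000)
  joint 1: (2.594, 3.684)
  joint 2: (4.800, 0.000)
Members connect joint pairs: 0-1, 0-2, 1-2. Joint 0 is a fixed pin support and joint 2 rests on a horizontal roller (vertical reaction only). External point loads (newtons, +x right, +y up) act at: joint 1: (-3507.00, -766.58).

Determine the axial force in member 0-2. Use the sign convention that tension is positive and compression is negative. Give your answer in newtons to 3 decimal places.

-1363.690

N=3 nodes, M=3 members, R=3 reactions → 2N=6, M+R=6
member 0 (0-1): L=4.5056, (cx,cy)=(0.5757,0.8176)
member 1 (0-2): L=4.8000, (cx,cy)=(1.0000,0.0000)
member 2 (1-2): L=4.2940, (cx,cy)=(0.5137,-0.8579)
solve A·x = −loads:
  F[0-1] = -3722.8063 N (compression)
  F[0-2] = -1363.6900 N (compression)
  F[1-2] = +2654.4251 N (tension)
  Rx@0 = +3507.0000 N
  Ry@0 = +3043.9299 N
  Ry@2 = -2277.3499 N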